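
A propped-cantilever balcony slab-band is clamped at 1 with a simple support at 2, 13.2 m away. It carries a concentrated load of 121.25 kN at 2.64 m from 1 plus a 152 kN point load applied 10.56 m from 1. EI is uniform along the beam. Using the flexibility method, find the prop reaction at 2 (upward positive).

R_2 = 113.8 kN

Choose R_2 as the redundant. The primary structure is the cantilever fixed at 1.
Downward deflection at the released point 2 due to the loads:
  point load 121.25 at a = 2.64: Pa²(3L − a)/(6EI) = 5206/EI
  point load 152 at a = 10.56: Pa²(3L − a)/(6EI) = 82038/EI
  δ_0 = 87244/EI
Flexibility coefficient — unit upward force at 2: δ_{22} = L³/(3EI) = 766.7/EI.
The prop prevents deflection at 2: R_2 = δ_0/δ_{22} = 87244/766.7 = 113.8 kN.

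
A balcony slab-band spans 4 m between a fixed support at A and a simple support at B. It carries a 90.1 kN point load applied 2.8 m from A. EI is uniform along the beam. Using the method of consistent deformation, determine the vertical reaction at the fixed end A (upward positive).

Remove the prop at B; the released (primary) structure is a cantilever built in at A.
Free-end deflection of the primary structure under the applied loading (downward +):
  point load 90.1 at a = 2.8: Pa²(3L − a)/(6EI) = 1083/EI
Flexibility coefficient — unit upward force at B: δ_{BB} = L³/(3EI) = 21.33/EI.
Compatibility at B: δ_0 − R_B·δ_{BB} = 0, so R_B = 1083/21.33 = 50.77 kN.
Vertical equilibrium: R_A = ΣP − R_B = 90.1 − 50.77 = 39.33 kN.

R_A = 39.33 kN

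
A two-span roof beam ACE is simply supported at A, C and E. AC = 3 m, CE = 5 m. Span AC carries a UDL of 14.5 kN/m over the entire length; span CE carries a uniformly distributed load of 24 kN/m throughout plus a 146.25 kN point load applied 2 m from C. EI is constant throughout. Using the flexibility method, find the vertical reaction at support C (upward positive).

Take M_C as the redundant. Released structure: two simple spans AC and CE with a hinge at C.
End slopes at the hinge C, treating each span as simply supported:
  span AC: UDL 14.5: wL³/(24EI) = 16.31/EI
  span CE: UDL 24: wL³/(24EI) = 125/EI
  span CE: point load 146.25 at a = 2: Pab(L + b)/(6LEI) = 234/EI
  relative rotation θ_0 = (16.31 + 359)/EI = 375.3/EI
A unit hogging moment at C produces rotation L₁/(3EI) + L₂/(3EI) = 2.667/EI.
Compatibility: M_C·(L₁+L₂)/(3EI) = θ_0, giving M_C = 140.7 kN·m (hogging).
Span AC, ΣM about A with M_C applied at C: R_C^{AC}·3 = 65.25 + 140.7, so R_C^{AC} = 68.66 kN and R_A = 43.5 − 68.66 = -25.16 kN.
Span CE, ΣM about E: R_C^{CE}·5 = 738.8 + 140.7, so R_C^{CE} = 175.9 kN and R_E = 266.2 − 175.9 = 90.35 kN.
R_C = 68.66 + 175.9 = 244.6 kN.

R_C = 244.6 kN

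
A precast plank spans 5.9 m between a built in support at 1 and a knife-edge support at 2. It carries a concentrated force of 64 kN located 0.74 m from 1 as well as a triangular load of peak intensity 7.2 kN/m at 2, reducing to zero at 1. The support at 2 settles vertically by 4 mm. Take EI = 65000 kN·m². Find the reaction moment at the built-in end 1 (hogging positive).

M_1 = 75.85 kN·m

Remove the prop at 2; the released (primary) structure is a cantilever built in at 1.
Deflection at 2 on the released cantilever, summing each load's contribution:
  point load 64 at a = 0.74: Pa²(3L − a)/(6EI) = 99.06/EI
  triangular load, peak 7.2 at the free end: 11w₀L⁴/(120EI) = 799.7/EI
  δ_0 = 898.8/EI
Flexibility coefficient — unit upward force at 2: δ_{22} = L³/(3EI) = 68.46/EI.
With EI = 65000 kN·m²: δ_0 = 0.013828 m and δ_{22} = 0.001053 m/kN.
Compatibility — the beam at 2 must follow the support down by 0.004 m: δ_0 − R_2·δ_{22} = 0.004, so R_2 = (0.013828 − 0.004)/0.001053 = 9.331 kN.
Moment equilibrium about 1: M_1 = Σ(load moments about 1) − R_2·L = 130.9 − 9.331×5.9 = 75.85 kN·m.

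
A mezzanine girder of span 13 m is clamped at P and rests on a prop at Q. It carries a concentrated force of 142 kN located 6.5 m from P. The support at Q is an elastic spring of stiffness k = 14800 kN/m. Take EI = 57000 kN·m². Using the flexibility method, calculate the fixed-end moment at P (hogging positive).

M_P = 349.1 kN·m

Remove the prop at Q; the released (primary) structure is a cantilever built in at P.
Primary-structure tip deflection at Q by superposition:
  point load 142 at a = 6.5: Pa²(3L − a)/(6EI) = 32497/EI
Tip deflection under a unit load at Q: L³/(3EI) = 732.3/EI.
With EI = 57000 kN·m²: δ_0 = 0.57013 m and δ_{QQ} = 0.012848 m/kN.
Compatibility — the spring shortens by R_Q/k under the reaction it provides: δ_0 − R_Q·δ_{QQ} = R_Q/k. With 1/k = 0.000068 m/kN, R_Q = δ_0 / (δ_{QQ} + 1/k) = 0.57013 / (0.012848 + 0.000068) = 44.14 kN.
Moment equilibrium about P: M_P = Σ(load moments about P) − R_Q·L = 923 − 44.14×13 = 349.1 kN·m.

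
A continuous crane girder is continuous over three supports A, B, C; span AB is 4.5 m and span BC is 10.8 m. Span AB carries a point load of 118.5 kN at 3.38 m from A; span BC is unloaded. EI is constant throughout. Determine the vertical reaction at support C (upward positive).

R_C = -2.377 kN

Release continuity at B by inserting a hinge; the redundant is the internal moment M_B. The primary structure is two simply-supported spans AB and BC.
Discontinuity in slope at B on the released structure — sum the simple-span end rotations:
  span AB: point load 118.5 at a = 3.38: Pab(L + a)/(6LEI) = 130.9/EI
  relative rotation θ_0 = (130.9 + 0)/EI = 130.9/EI
A unit hogging moment at B produces rotation L₁/(3EI) + L₂/(3EI) = 5.1/EI.
Compatibility: M_B·(L₁+L₂)/(3EI) = θ_0, giving M_B = 25.67 kN·m (hogging).
Span BC, ΣM about C: R_B^{BC}·10.8 = 0 + 25.67, so R_B^{BC} = 2.377 kN and R_C = 0 − 2.377 = -2.377 kN.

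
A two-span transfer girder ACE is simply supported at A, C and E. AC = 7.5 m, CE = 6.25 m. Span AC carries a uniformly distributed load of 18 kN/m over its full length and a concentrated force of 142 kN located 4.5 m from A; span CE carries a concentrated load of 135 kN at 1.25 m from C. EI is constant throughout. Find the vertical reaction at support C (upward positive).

Insert a hinge at C; M_C is the redundant, and each span becomes simply supported.
Discontinuity in slope at C on the released structure — sum the simple-span end rotations:
  span AC: UDL 18: wL³/(24EI) = 316.4/EI
  span AC: point load 142 at a = 4.5: Pab(L + a)/(6LEI) = 511.2/EI
  span CE: point load 135 at a = 1.25: Pab(L + b)/(6LEI) = 253.1/EI
  relative rotation θ_0 = (827.6 + 253.1)/EI = 1081/EI
A unit hogging moment at C produces rotation L₁/(3EI) + L₂/(3EI) = 4.583/EI.
Slope continuity at C: θ_0 = M_C·4.583/EI, so M_C = 1081/4.583 = 235.8 kN·m (hogging).
Span AC, ΣM about A with M_C applied at C: R_C^{AC}·7.5 = 1145 + 235.8, so R_C^{AC} = 184.1 kN and R_A = 277 − 184.1 = 92.86 kN.
Span CE, ΣM about E: R_C^{CE}·6.25 = 675 + 235.8, so R_C^{CE} = 145.7 kN and R_E = 135 − 145.7 = -10.73 kN.
R_C = 184.1 + 145.7 = 329.9 kN.

R_C = 329.9 kN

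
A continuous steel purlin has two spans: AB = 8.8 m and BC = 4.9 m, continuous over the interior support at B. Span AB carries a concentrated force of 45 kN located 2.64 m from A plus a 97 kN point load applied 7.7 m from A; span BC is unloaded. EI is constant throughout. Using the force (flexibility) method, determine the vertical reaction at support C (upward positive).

Take M_B as the redundant. Released structure: two simple spans AB and BC with a hinge at B.
Discontinuity in slope at B on the released structure — sum the simple-span end rotations:
  span AB: point load 45 at a = 2.64: Pab(L + a)/(6LEI) = 158.6/EI
  span AB: point load 97 at a = 7.7: Pab(L + a)/(6LEI) = 256.7/EI
  relative rotation θ_0 = (415.3 + 0)/EI = 415.3/EI
A unit hogging moment at B produces rotation L₁/(3EI) + L₂/(3EI) = 4.567/EI.
Compatibility: M_B·(L₁+L₂)/(3EI) = θ_0, giving M_B = 90.94 kN·m (hogging).
Span BC, ΣM about C: R_B^{BC}·4.9 = 0 + 90.94, so R_B^{BC} = 18.56 kN and R_C = 0 − 18.56 = -18.56 kN.

R_C = -18.56 kN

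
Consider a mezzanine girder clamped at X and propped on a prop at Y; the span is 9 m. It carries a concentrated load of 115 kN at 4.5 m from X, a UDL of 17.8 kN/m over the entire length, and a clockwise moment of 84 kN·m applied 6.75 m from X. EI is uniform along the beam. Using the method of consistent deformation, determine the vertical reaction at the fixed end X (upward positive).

Remove the prop at Y; the released (primary) structure is a cantilever built in at X.
Primary-structure tip deflection at Y by superposition:
  point load 115 at a = 4.5: Pa²(3L − a)/(6EI) = 8733/EI
  UDL 17.8: wL⁴/(8EI) = 14598/EI
  clockwise couple 84 at a = 6.75: M₀a(2L − a)/(2EI) = 3189/EI
  δ_0 = 26520/EI
Tip deflection under a unit load at Y: L³/(3EI) = 243/EI.
Compatibility at Y: δ_0 − R_Y·δ_{YY} = 0, so R_Y = 26520/243 = 109.1 kN.
Vertical equilibrium: R_X = ΣP − R_Y = 275.2 − 109.1 = 166.1 kN.

R_X = 166.1 kN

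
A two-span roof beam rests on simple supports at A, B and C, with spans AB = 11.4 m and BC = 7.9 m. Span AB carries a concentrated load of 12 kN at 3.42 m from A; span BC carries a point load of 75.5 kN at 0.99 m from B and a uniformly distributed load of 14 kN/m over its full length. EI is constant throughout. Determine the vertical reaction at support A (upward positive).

R_A = 1.311 kN

Release continuity at B by inserting a hinge; the redundant is the internal moment M_B. The primary structure is two simply-supported spans AB and BC.
End slopes at the hinge B, treating each span as simply supported:
  span AB: point load 12 at a = 3.42: Pab(L + a)/(6LEI) = 70.96/EI
  span BC: point load 75.5 at a = 0.99: Pab(L + b)/(6LEI) = 161.4/EI
  span BC: UDL 14: wL³/(24EI) = 287.6/EI
  relative rotation θ_0 = (70.96 + 449)/EI = 519.9/EI
A unit hogging moment at B produces rotation L₁/(3EI) + L₂/(3EI) = 6.433/EI.
Compatibility: M_B·(L₁+L₂)/(3EI) = θ_0, giving M_B = 80.82 kN·m (hogging).
Span AB, ΣM about A with M_B applied at B: R_B^{AB}·11.4 = 41.04 + 80.82, so R_B^{AB} = 10.69 kN and R_A = 12 − 10.69 = 1.311 kN.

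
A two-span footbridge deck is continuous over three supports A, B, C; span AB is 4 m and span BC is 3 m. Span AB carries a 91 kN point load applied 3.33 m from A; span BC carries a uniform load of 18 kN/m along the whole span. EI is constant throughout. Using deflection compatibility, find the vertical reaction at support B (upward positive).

R_B = 123.3 kN

Take M_B as the redundant. Released structure: two simple spans AB and BC with a hinge at B.
Discontinuity in slope at B on the released structure — sum the simple-span end rotations:
  span AB: point load 91 at a = 3.33: Pab(L + a)/(6LEI) = 62.01/EI
  span BC: UDL 18: wL³/(24EI) = 20.25/EI
  relative rotation θ_0 = (62.01 + 20.25)/EI = 82.26/EI
A unit hogging moment at B produces rotation L₁/(3EI) + L₂/(3EI) = 2.333/EI.
Compatibility: M_B·(L₁+L₂)/(3EI) = θ_0, giving M_B = 35.25 kN·m (hogging).
Span AB, ΣM about A with M_B applied at B: R_B^{AB}·4 = 303 + 35.25, so R_B^{AB} = 84.57 kN and R_A = 91 − 84.57 = 6.429 kN.
Span BC, ΣM about C: R_B^{BC}·3 = 81 + 35.25, so R_B^{BC} = 38.75 kN and R_C = 54 − 38.75 = 15.25 kN.
R_B = 84.57 + 38.75 = 123.3 kN.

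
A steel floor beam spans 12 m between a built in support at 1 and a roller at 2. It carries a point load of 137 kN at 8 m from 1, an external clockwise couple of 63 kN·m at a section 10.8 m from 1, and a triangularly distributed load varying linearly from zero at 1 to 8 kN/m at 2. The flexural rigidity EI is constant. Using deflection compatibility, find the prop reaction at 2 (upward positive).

Choose R_2 as the redundant. The primary structure is the cantilever fixed at 1.
Downward deflection at the released point 2 due to the loads:
  point load 137 at a = 8: Pa²(3L − a)/(6EI) = 40917/EI
  clockwise couple 63 at a = 10.8: M₀a(2L − a)/(2EI) = 4491/EI
  triangular load, peak 8 at the free end: 11w₀L⁴/(120EI) = 15206/EI
  δ_0 = 60614/EI
Flexibility coefficient — unit upward force at 2: δ_{22} = L³/(3EI) = 576/EI.
The prop prevents deflection at 2: R_2 = δ_0/δ_{22} = 60614/576 = 105.2 kN.

R_2 = 105.2 kN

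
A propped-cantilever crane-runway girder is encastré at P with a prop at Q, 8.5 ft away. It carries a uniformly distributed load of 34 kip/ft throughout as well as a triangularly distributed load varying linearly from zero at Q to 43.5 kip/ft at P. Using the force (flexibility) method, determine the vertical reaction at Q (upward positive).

Take the reaction at Q as the redundant and release it; the primary structure is a cantilever fixed at P.
Deflection at Q on the released cantilever, summing each load's contribution:
  UDL 34: wL⁴/(8EI) = 22185/EI
  triangular load, peak 43.5 at the fixed end: w₀L⁴/(30EI) = 7569/EI
  δ_0 = 29754/EI
Flexibility coefficient — unit upward force at Q: δ_{QQ} = L³/(3EI) = 204.7/EI.
Compatibility at Q: δ_0 − R_Q·δ_{QQ} = 0, so R_Q = 29754/204.7 = 145.3 kip.

R_Q = 145.3 kip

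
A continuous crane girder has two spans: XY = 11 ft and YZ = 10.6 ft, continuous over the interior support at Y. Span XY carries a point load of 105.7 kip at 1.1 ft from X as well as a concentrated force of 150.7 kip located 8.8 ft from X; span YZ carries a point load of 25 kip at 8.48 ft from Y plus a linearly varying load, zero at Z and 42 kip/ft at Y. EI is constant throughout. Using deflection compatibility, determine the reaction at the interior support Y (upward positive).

Insert a hinge at Y; M_Y is the redundant, and each span becomes simply supported.
End slopes at the hinge Y, treating each span as simply supported:
  span XY: point load 105.7 at a = 1.1: Pab(L + a)/(6LEI) = 211/EI
  span XY: point load 150.7 at a = 8.8: Pab(L + a)/(6LEI) = 875.3/EI
  span YZ: point load 25 at a = 8.48: Pab(L + b)/(6LEI) = 89.89/EI
  span YZ: triangular load, peak 42: w₀L³/(45EI) = 1112/EI
  relative rotation θ_0 = (1086 + 1202)/EI = 2288/EI
A unit hogging moment at Y produces rotation L₁/(3EI) + L₂/(3EI) = 7.2/EI.
Slope continuity at Y: θ_0 = M_Y·7.2/EI, so M_Y = 2288/7.2 = 317.7 kip·ft (hogging).
Span XY, ΣM about X with M_Y applied at Y: R_Y^{XY}·11 = 1442 + 317.7, so R_Y^{XY} = 160 kip and R_X = 256.4 − 160 = 96.38 kip.
Span YZ, ΣM about Z: R_Y^{YZ}·10.6 = 1626 + 317.7, so R_Y^{YZ} = 183.4 kip and R_Z = 247.6 − 183.4 = 64.22 kip.
R_Y = 160 + 183.4 = 343.4 kip.

R_Y = 343.4 kip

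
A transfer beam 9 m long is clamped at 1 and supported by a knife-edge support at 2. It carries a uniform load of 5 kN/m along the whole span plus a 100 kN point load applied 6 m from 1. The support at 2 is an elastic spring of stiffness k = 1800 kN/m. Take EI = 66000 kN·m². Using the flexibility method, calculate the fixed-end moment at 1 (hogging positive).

Take the reaction at 2 as the redundant and release it; the primary structure is a cantilever fixed at 1.
Deflection at 2 on the released cantilever, summing each load's contribution:
  UDL 5: wL⁴/(8EI) = 4101/EI
  point load 100 at a = 6: Pa²(3L − a)/(6EI) = 12600/EI
  δ_0 = 16701/EI
Flexibility coefficient — unit upward force at 2: δ_{22} = L³/(3EI) = 243/EI.
With EI = 66000 kN·m²: δ_0 = 0.25304 m and δ_{22} = 0.003682 m/kN.
Compatibility — the spring shortens by R_2/k under the reaction it provides: δ_0 − R_2·δ_{22} = R_2/k. With 1/k = 0.000556 m/kN, R_2 = δ_0 / (δ_{22} + 1/k) = 0.25304 / (0.003682 + 0.000556) = 59.72 kN.
Moment equilibrium about 1: M_1 = Σ(load moments about 1) − R_2·L = 802.5 − 59.72×9 = 265.1 kN·m.

M_1 = 265.1 kN·m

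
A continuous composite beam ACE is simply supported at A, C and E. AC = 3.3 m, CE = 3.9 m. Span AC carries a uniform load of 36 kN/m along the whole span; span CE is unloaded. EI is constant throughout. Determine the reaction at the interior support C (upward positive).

R_C = 71.97 kN

Insert a hinge at C; M_C is the redundant, and each span becomes simply supported.
End slopes at the hinge C, treating each span as simply supported:
  span AC: UDL 36: wL³/(24EI) = 53.91/EI
  relative rotation θ_0 = (53.91 + 0)/EI = 53.91/EI
A unit hogging moment at C produces rotation L₁/(3EI) + L₂/(3EI) = 2.4/EI.
Compatibility: M_C·(L₁+L₂)/(3EI) = θ_0, giving M_C = 22.46 kN·m (hogging).
Span AC, ΣM about A with M_C applied at C: R_C^{AC}·3.3 = 196 + 22.46, so R_C^{AC} = 66.21 kN and R_A = 118.8 − 66.21 = 52.59 kN.
Span CE, ΣM about E: R_C^{CE}·3.9 = 0 + 22.46, so R_C^{CE} = 5.759 kN and R_E = 0 − 5.759 = -5.759 kN.
R_C = 66.21 + 5.759 = 71.97 kN.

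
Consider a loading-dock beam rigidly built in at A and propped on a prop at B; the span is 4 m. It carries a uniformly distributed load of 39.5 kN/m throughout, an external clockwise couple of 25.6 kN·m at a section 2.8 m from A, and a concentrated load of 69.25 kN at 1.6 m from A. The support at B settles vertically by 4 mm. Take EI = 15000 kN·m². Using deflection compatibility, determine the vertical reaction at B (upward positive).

R_B = 79.58 kN

Remove the prop at B; the released (primary) structure is a cantilever built in at A.
Free-end deflection of the primary structure under the applied loading (downward +):
  UDL 39.5: wL⁴/(8EI) = 1264/EI
  clockwise couple 25.6 at a = 2.8: M₀a(2L − a)/(2EI) = 186.4/EI
  point load 69.25 at a = 1.6: Pa²(3L − a)/(6EI) = 307.3/EI
  δ_0 = 1758/EI
Tip deflection under a unit load at B: L³/(3EI) = 21.33/EI.
With EI = 15000 kN·m²: δ_0 = 0.11718 m and δ_{BB} = 0.001422 m/kN.
Compatibility — the beam at B must follow the support down by 0.004 m: δ_0 − R_B·δ_{BB} = 0.004, so R_B = (0.11718 − 0.004)/0.001422 = 79.58 kN.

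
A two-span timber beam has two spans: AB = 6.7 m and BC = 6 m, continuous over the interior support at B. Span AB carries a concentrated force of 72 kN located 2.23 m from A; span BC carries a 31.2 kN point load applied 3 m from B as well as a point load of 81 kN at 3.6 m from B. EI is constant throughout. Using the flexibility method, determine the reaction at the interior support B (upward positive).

Insert a hinge at B; M_B is the redundant, and each span becomes simply supported.
Discontinuity in slope at B on the released structure — sum the simple-span end rotations:
  span AB: point load 72 at a = 2.23: Pab(L + a)/(6LEI) = 159.4/EI
  span BC: point load 31.2 at a = 3: Pab(L + b)/(6LEI) = 70.2/EI
  span BC: point load 81 at a = 3.6: Pab(L + b)/(6LEI) = 163.3/EI
  relative rotation θ_0 = (159.4 + 233.5)/EI = 392.9/EI
A unit hogging moment at B produces rotation L₁/(3EI) + L₂/(3EI) = 4.233/EI.
Compatibility: M_B·(L₁+L₂)/(3EI) = θ_0, giving M_B = 92.82 kN·m (hogging).
Span AB, ΣM about A with M_B applied at B: R_B^{AB}·6.7 = 160.6 + 92.82, so R_B^{AB} = 37.82 kN and R_A = 72 − 37.82 = 34.18 kN.
Span BC, ΣM about C: R_B^{BC}·6 = 288 + 92.82, so R_B^{BC} = 63.47 kN and R_C = 112.2 − 63.47 = 48.73 kN.
R_B = 37.82 + 63.47 = 101.3 kN.

R_B = 101.3 kN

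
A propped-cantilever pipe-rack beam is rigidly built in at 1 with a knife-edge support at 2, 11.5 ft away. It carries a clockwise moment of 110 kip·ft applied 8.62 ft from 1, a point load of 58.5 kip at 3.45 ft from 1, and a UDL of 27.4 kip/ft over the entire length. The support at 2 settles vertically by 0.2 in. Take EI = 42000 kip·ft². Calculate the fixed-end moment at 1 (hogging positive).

Release the roller at 2. Primary structure: cantilever fixed at 1.
Free-end deflection of the primary structure under the applied loading (downward +):
  clockwise couple 110 at a = 8.62: M₀a(2L − a)/(2EI) = 6818/EI
  point load 58.5 at a = 3.45: Pa²(3L − a)/(6EI) = 3603/EI
  UDL 27.4: wL⁴/(8EI) = 59903/EI
  δ_0 = 70324/EI
Flexibility coefficient — unit upward force at 2: δ_{22} = L³/(3EI) = 507/EI.
With EI = 42000 kip·ft²: δ_0 = 1.6744 ft and δ_{22} = 0.01207 ft/kip.
Compatibility — the beam at 2 must follow the support down by 0.01667 ft: δ_0 − R_2·δ_{22} = 0.01667, so R_2 = (1.6744 − 0.01667)/0.01207 = 137.3 kip.
Moment equilibrium about 1: M_1 = Σ(load moments about 1) − R_2·L = 2124 − 137.3×11.5 = 544.3 kip·ft.

M_1 = 544.3 kip·ft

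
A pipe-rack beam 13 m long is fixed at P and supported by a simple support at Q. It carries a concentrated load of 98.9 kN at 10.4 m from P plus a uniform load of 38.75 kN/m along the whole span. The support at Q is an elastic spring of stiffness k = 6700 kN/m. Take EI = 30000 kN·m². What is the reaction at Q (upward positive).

Choose R_Q as the redundant. The primary structure is the cantilever fixed at P.
Primary-structure tip deflection at Q by superposition:
  point load 98.9 at a = 10.4: Pa²(3L − a)/(6EI) = 50989/EI
  UDL 38.75: wL⁴/(8EI) = 138342/EI
  δ_0 = 189331/EI
Tip deflection under a unit load at Q: L³/(3EI) = 732.3/EI.
With EI = 30000 kN·m²: δ_0 = 6.311 m and δ_{QQ} = 0.024411 m/kN.
Compatibility — the spring shortens by R_Q/k under the reaction it provides: δ_0 − R_Q·δ_{QQ} = R_Q/k. With 1/k = 0.000149 m/kN, R_Q = δ_0 / (δ_{QQ} + 1/k) = 6.311 / (0.024411 + 0.000149) = 257 kN.

R_Q = 257 kN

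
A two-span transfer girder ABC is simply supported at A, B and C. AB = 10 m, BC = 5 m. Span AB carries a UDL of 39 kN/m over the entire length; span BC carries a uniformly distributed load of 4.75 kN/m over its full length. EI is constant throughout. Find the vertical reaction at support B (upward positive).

R_B = 305.9 kN

Insert a hinge at B; M_B is the redundant, and each span becomes simply supported.
End slopes at the hinge B, treating each span as simply supported:
  span AB: UDL 39: wL³/(24EI) = 1625/EI
  span BC: UDL 4.75: wL³/(24EI) = 24.74/EI
  relative rotation θ_0 = (1625 + 24.74)/EI = 1650/EI
A unit hogging moment at B produces rotation L₁/(3EI) + L₂/(3EI) = 5/EI.
Slope continuity at B: θ_0 = M_B·5/EI, so M_B = 1650/5 = 329.9 kN·m (hogging).
Span AB, ΣM about A with M_B applied at B: R_B^{AB}·10 = 1950 + 329.9, so R_B^{AB} = 228 kN and R_A = 390 − 228 = 162 kN.
Span BC, ΣM about C: R_B^{BC}·5 = 59.38 + 329.9, so R_B^{BC} = 77.86 kN and R_C = 23.75 − 77.86 = -54.11 kN.
R_B = 228 + 77.86 = 305.9 kN.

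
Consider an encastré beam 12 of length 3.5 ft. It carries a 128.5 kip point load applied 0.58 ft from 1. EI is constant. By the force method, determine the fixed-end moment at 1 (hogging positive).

Take the two fixed-end moments M_1, M_2 as redundants; the released structure is the simple span 12.
End rotations of the released simple span under the applied load (×1/EI):
  at 1: point load 128.5 at a = 0.58: Pab(L + b)/(6LEI) = 66.53/EI
  at 2: point load 128.5 at a = 0.58: Pab(L + a)/(6LEI) = 42.28/EI
  θ_10 = 66.53/EI,  θ_20 = 42.28/EI
Flexibility coefficients: a unit moment at one end gives L/(3EI) there and L/(6EI) at the far end, so f₁₁ = f₂₂ = 1.167/EI and f₁₂ = f₂₁ = 0.5833/EI.
Compatibility — zero rotation at each built-in end:
  1.167 M_1 + 0.5833 M_2 = 66.53
  0.5833 M_1 + 1.167 M_2 = 42.28
Solving the pair gives M_1 = 51.88 kip·ft and M_2 = 10.3 kip·ft (hogging).

M_1 = 51.88 kip·ft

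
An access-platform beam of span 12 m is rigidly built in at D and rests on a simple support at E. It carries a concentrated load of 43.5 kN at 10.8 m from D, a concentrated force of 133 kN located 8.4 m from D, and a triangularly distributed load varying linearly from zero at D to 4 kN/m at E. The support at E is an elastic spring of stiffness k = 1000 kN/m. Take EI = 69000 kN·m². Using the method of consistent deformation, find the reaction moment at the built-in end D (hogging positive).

M_D = 437.9 kN·m

Release the roller at E. Primary structure: cantilever fixed at D.
Primary-structure tip deflection at E by superposition:
  point load 43.5 at a = 10.8: Pa²(3L − a)/(6EI) = 21310/EI
  point load 133 at a = 8.4: Pa²(3L − a)/(6EI) = 43169/EI
  triangular load, peak 4 at the free end: 11w₀L⁴/(120EI) = 7603/EI
  δ_0 = 72082/EI
Flexibility coefficient — unit upward force at E: δ_{EE} = L³/(3EI) = 576/EI.
With EI = 69000 kN·m²: δ_0 = 1.0447 m and δ_{EE} = 0.008348 m/kN.
Compatibility — the spring shortens by R_E/k under the reaction it provides: δ_0 − R_E·δ_{EE} = R_E/k. With 1/k = 0.001 m/kN, R_E = δ_0 / (δ_{EE} + 1/k) = 1.0447 / (0.008348 + 0.001) = 111.8 kN.
Moment equilibrium about D: M_D = Σ(load moments about D) − R_E·L = 1779 − 111.8×12 = 437.9 kN·m.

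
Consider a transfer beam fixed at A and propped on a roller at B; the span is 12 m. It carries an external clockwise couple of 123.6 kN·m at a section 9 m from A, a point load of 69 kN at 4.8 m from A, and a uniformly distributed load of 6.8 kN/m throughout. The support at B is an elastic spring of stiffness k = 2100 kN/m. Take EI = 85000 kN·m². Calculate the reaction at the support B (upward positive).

R_B = 55.53 kN

Take the reaction at B as the redundant and release it; the primary structure is a cantilever fixed at A.
Primary-structure tip deflection at B by superposition:
  clockwise couple 123.6 at a = 9: M₀a(2L − a)/(2EI) = 8343/EI
  point load 69 at a = 4.8: Pa²(3L − a)/(6EI) = 8267/EI
  UDL 6.8: wL⁴/(8EI) = 17626/EI
  δ_0 = 34235/EI
Flexibility coefficient — unit upward force at B: δ_{BB} = L³/(3EI) = 576/EI.
With EI = 85000 kN·m²: δ_0 = 0.40277 m and δ_{BB} = 0.006776 m/kN.
Compatibility — the spring shortens by R_B/k under the reaction it provides: δ_0 − R_B·δ_{BB} = R_B/k. With 1/k = 0.000476 m/kN, R_B = δ_0 / (δ_{BB} + 1/k) = 0.40277 / (0.006776 + 0.000476) = 55.53 kN.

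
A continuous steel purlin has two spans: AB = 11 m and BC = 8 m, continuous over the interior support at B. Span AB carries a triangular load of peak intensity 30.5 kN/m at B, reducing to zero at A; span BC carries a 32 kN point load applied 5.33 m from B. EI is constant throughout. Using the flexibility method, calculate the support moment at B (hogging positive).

M_B = 158.4 kN·m

Take M_B as the redundant. Released structure: two simple spans AB and BC with a hinge at B.
End slopes at the hinge B, treating each span as simply supported:
  span AB: triangular load, peak 30.5: w₀L³/(45EI) = 902.1/EI
  span BC: point load 32 at a = 5.33: Pab(L + b)/(6LEI) = 101.2/EI
  relative rotation θ_0 = (902.1 + 101.2)/EI = 1003/EI
A unit hogging moment at B produces rotation L₁/(3EI) + L₂/(3EI) = 6.333/EI.
Compatibility: M_B·(L₁+L₂)/(3EI) = θ_0, giving M_B = 158.4 kN·m (hogging).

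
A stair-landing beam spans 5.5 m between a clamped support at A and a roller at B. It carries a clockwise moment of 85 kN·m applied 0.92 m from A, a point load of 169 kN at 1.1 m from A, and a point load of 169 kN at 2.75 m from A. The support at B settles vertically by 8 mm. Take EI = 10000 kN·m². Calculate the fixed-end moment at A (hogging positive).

M_A = 362 kN·m

Remove the prop at B; the released (primary) structure is a cantilever built in at A.
Downward deflection at the released point B due to the loads:
  clockwise couple 85 at a = 0.92: M₀a(2L − a)/(2EI) = 394.1/EI
  point load 169 at a = 1.1: Pa²(3L − a)/(6EI) = 524.9/EI
  point load 169 at a = 2.75: Pa²(3L − a)/(6EI) = 2929/EI
  δ_0 = 3848/EI
Tip deflection under a unit load at B: L³/(3EI) = 55.46/EI.
With EI = 10000 kN·m²: δ_0 = 0.38479 m and δ_{BB} = 0.005546 m/kN.
Compatibility — the beam at B must follow the support down by 0.008 m: δ_0 − R_B·δ_{BB} = 0.008, so R_B = (0.38479 − 0.008)/0.005546 = 67.94 kN.
Moment equilibrium about A: M_A = Σ(load moments about A) − R_B·L = 735.6 − 67.94×5.5 = 362 kN·m.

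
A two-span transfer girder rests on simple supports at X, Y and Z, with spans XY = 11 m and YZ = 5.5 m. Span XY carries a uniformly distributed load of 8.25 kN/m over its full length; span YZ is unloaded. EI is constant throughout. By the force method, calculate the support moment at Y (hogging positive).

M_Y = 83.19 kN·m

Insert a hinge at Y; M_Y is the redundant, and each span becomes simply supported.
Discontinuity in slope at Y on the released structure — sum the simple-span end rotations:
  span XY: UDL 8.25: wL³/(24EI) = 457.5/EI
  relative rotation θ_0 = (457.5 + 0)/EI = 457.5/EI
A unit hogging moment at Y produces rotation L₁/(3EI) + L₂/(3EI) = 5.5/EI.
Compatibility: M_Y·(L₁+L₂)/(3EI) = θ_0, giving M_Y = 83.19 kN·m (hogging).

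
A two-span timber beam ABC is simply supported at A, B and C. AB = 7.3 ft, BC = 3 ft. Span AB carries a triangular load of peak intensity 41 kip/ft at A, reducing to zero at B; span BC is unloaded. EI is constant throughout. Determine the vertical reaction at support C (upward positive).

Take M_B as the redundant. Released structure: two simple spans AB and BC with a hinge at B.
Rotations at B on the released spans (each span's end-slope, ×1/EI):
  span AB: triangular load, peak 41: 7w₀L³/(360EI) = 310.1/EI
  relative rotation θ_0 = (310.1 + 0)/EI = 310.1/EI
A unit hogging moment at B produces rotation L₁/(3EI) + L₂/(3EI) = 3.433/EI.
Compatibility: M_B·(L₁+L₂)/(3EI) = θ_0, giving M_B = 90.33 kip·ft (hogging).
Span BC, ΣM about C: R_B^{BC}·3 = 0 + 90.33, so R_B^{BC} = 30.11 kip and R_C = 0 − 30.11 = -30.11 kip.

R_C = -30.11 kip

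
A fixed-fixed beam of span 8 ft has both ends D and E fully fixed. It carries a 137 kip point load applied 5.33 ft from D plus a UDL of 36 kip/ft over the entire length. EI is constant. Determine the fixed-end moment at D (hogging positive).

Take the two fixed-end moments M_D, M_E as redundants; the released structure is the simple span DE.
On the primary (simply-supported) span, the end slopes from the loading are:
  at D: point load 137 at a = 5.33: Pab(L + b)/(6LEI) = 433.4/EI
  at E: point load 137 at a = 5.33: Pab(L + a)/(6LEI) = 541.4/EI
  at D: UDL 36: wL³/(24EI) = 768/EI
  at E: UDL 36: wL³/(24EI) = 768/EI
  θ_D0 = 1201/EI,  θ_E0 = 1309/EI
Flexibility coefficients: a unit moment at one end gives L/(3EI) there and L/(6EI) at the far end, so f₁₁ = f₂₂ = 2.667/EI and f₁₂ = f₂₁ = 1.333/EI.
Compatibility — zero rotation at each built-in end:
  2.667 M_D + 1.333 M_E = 1201
  1.333 M_D + 2.667 M_E = 1309
Solving the pair gives M_D = 273.3 kip·ft and M_E = 354.4 kip·ft (hogging).

M_D = 273.3 kip·ft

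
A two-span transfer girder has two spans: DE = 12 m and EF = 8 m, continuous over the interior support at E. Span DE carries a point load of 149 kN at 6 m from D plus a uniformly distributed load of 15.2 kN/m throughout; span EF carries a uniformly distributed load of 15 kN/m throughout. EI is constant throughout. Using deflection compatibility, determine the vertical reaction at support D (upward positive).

R_D = 131.3 kN

Take M_E as the redundant. Released structure: two simple spans DE and EF with a hinge at E.
Rotations at E on the released spans (each span's end-slope, ×1/EI):
  span DE: point load 149 at a = 6: Pab(L + a)/(6LEI) = 1341/EI
  span DE: UDL 15.2: wL³/(24EI) = 1094/EI
  span EF: UDL 15: wL³/(24EI) = 320/EI
  relative rotation θ_0 = (2435 + 320)/EI = 2755/EI
A unit hogging moment at E produces rotation L₁/(3EI) + L₂/(3EI) = 6.667/EI.
Compatibility: M_E·(L₁+L₂)/(3EI) = θ_0, giving M_E = 413.3 kN·m (hogging).
Span DE, ΣM about D with M_E applied at E: R_E^{DE}·12 = 1988 + 413.3, so R_E^{DE} = 200.1 kN and R_D = 331.4 − 200.1 = 131.3 kN.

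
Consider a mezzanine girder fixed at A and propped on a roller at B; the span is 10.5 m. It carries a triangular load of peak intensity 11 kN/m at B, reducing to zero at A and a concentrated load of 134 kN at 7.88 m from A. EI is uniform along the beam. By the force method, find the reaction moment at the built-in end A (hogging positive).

M_A = 235.4 kN·m

Remove the prop at B; the released (primary) structure is a cantilever built in at A.
Deflection at B on the released cantilever, summing each load's contribution:
  triangular load, peak 11 at the free end: 11w₀L⁴/(120EI) = 12256/EI
  point load 134 at a = 7.88: Pa²(3L − a)/(6EI) = 32756/EI
  δ_0 = 45012/EI
Tip deflection under a unit load at B: L³/(3EI) = 385.9/EI.
Compatibility at B: δ_0 − R_B·δ_{BB} = 0, so R_B = 45012/385.9 = 116.6 kN.
Moment equilibrium about A: M_A = Σ(load moments about A) − R_B·L = 1460 − 116.6×10.5 = 235.4 kN·m.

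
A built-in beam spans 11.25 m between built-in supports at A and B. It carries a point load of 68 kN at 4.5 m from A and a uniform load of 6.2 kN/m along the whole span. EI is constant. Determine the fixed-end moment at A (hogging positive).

M_A = 175.6 kN·m

Release both end moments; the primary structure is a simply-supported span AB with redundants M_A and M_B.
Simple-span end rotations at A and B under the given loads:
  at A: point load 68 at a = 4.5: Pab(L + b)/(6LEI) = 550.8/EI
  at B: point load 68 at a = 4.5: Pab(L + a)/(6LEI) = 481.9/EI
  at A: UDL 6.2: wL³/(24EI) = 367.8/EI
  at B: UDL 6.2: wL³/(24EI) = 367.8/EI
  θ_A0 = 918.6/EI,  θ_B0 = 849.8/EI
Flexibility coefficients: a unit moment at one end gives L/(3EI) there and L/(6EI) at the far end, so f₁₁ = f₂₂ = 3.75/EI and f₁₂ = f₂₁ = 1.875/EI.
Compatibility — zero rotation at each built-in end:
  3.75 M_A + 1.875 M_B = 918.6
  1.875 M_A + 3.75 M_B = 849.8
Solving the pair gives M_A = 175.6 kN·m and M_B = 138.8 kN·m (hogging).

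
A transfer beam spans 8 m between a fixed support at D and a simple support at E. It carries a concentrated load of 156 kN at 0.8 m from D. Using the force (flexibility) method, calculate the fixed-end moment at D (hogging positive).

Release the roller at E. Primary structure: cantilever fixed at D.
Deflection at E on the released cantilever, summing each load's contribution:
  point load 156 at a = 0.8: Pa²(3L − a)/(6EI) = 386/EI
Tip deflection under a unit load at E: L³/(3EI) = 170.7/EI.
The prop prevents deflection at E: R_E = δ_0/δ_{EE} = 386/170.7 = 2.262 kN.
Moment equilibrium about D: M_D = Σ(load moments about D) − R_E·L = 124.8 − 2.262×8 = 106.7 kN·m.

M_D = 106.7 kN·m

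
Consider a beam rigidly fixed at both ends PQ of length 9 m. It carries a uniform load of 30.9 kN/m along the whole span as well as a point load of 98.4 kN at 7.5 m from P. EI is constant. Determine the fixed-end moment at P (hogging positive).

M_P = 229.1 kN·m

Take the two fixed-end moments M_P, M_Q as redundants; the released structure is the simple span PQ.
End rotations of the released simple span under the applied load (×1/EI):
  at P: UDL 30.9: wL³/(24EI) = 938.6/EI
  at Q: UDL 30.9: wL³/(24EI) = 938.6/EI
  at P: point load 98.4 at a = 7.5: Pab(L + b)/(6LEI) = 215.2/EI
  at Q: point load 98.4 at a = 7.5: Pab(L + a)/(6LEI) = 338.2/EI
  θ_P0 = 1154/EI,  θ_Q0 = 1277/EI
Flexibility coefficients: a unit moment at one end gives L/(3EI) there and L/(6EI) at the far end, so f₁₁ = f₂₂ = 3/EI and f₁₂ = f₂₁ = 1.5/EI.
Compatibility — zero rotation at each built-in end:
  3 M_P + 1.5 M_Q = 1154
  1.5 M_P + 3 M_Q = 1277
Solving the pair gives M_P = 229.1 kN·m and M_Q = 311.1 kN·m (hogging).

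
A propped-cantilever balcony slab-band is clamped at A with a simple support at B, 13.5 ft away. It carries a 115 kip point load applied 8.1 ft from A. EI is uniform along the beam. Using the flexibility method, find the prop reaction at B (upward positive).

Remove the prop at B; the released (primary) structure is a cantilever built in at A.
Deflection at B on the released cantilever, summing each load's contribution:
  point load 115 at a = 8.1: Pa²(3L − a)/(6EI) = 40744/EI
Flexibility coefficient — unit upward force at B: δ_{BB} = L³/(3EI) = 820.1/EI.
The prop prevents deflection at B: R_B = δ_0/δ_{BB} = 40744/820.1 = 49.68 kip.

R_B = 49.68 kip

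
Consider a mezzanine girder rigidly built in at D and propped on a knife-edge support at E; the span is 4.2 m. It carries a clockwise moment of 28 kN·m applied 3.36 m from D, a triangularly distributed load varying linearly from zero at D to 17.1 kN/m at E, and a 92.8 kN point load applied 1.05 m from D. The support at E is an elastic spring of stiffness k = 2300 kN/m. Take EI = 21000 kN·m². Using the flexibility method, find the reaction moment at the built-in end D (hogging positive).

M_D = 111.5 kN·m

Take the reaction at E as the redundant and release it; the primary structure is a cantilever fixed at D.
Free-end deflection of the primary structure under the applied loading (downward +):
  clockwise couple 28 at a = 3.36: M₀a(2L − a)/(2EI) = 237.1/EI
  triangular load, peak 17.1 at the free end: 11w₀L⁴/(120EI) = 487.8/EI
  point load 92.8 at a = 1.05: Pa²(3L − a)/(6EI) = 197/EI
  δ_0 = 921.8/EI
Tip deflection under a unit load at E: L³/(3EI) = 24.7/EI.
With EI = 21000 kN·m²: δ_0 = 0.043895 m and δ_{EE} = 0.001176 m/kN.
Compatibility — the spring shortens by R_E/k under the reaction it provides: δ_0 − R_E·δ_{EE} = R_E/k. With 1/k = 0.000435 m/kN, R_E = δ_0 / (δ_{EE} + 1/k) = 0.043895 / (0.001176 + 0.000435) = 27.25 kN.
Moment equilibrium about D: M_D = Σ(load moments about D) − R_E·L = 226 − 27.25×4.2 = 111.5 kN·m.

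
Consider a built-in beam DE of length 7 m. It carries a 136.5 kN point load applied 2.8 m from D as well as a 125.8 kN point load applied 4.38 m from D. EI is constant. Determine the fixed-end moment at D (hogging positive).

Release both end moments; the primary structure is a simply-supported span DE with redundants M_D and M_E.
On the primary (simply-supported) span, the end slopes from the loading are:
  at D: point load 136.5 at a = 2.8: Pab(L + b)/(6LEI) = 428.1/EI
  at E: point load 136.5 at a = 2.8: Pab(L + a)/(6LEI) = 374.6/EI
  at D: point load 125.8 at a = 4.38: Pab(L + b)/(6LEI) = 330.7/EI
  at E: point load 125.8 at a = 4.38: Pab(L + a)/(6LEI) = 391.2/EI
  θ_D0 = 758.7/EI,  θ_E0 = 765.7/EI
Flexibility coefficients: a unit moment at one end gives L/(3EI) there and L/(6EI) at the far end, so f₁₁ = f₂₂ = 2.333/EI and f₁₂ = f₂₁ = 1.167/EI.
Compatibility — zero rotation at each built-in end:
  2.333 M_D + 1.167 M_E = 758.7
  1.167 M_D + 2.333 M_E = 765.7
Solving the pair gives M_D = 214.8 kN·m and M_E = 220.8 kN·m (hogging).

M_D = 214.8 kN·m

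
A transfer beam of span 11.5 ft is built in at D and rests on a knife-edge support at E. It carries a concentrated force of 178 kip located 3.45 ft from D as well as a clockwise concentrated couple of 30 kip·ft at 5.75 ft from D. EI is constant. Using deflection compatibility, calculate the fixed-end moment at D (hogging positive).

M_D = 361.6 kip·ft

Release the roller at E. Primary structure: cantilever fixed at D.
Deflection at E on the released cantilever, summing each load's contribution:
  point load 178 at a = 3.45: Pa²(3L − a)/(6EI) = 10964/EI
  clockwise couple 30 at a = 5.75: M₀a(2L − a)/(2EI) = 1488/EI
  δ_0 = 12452/EI
Tip deflection under a unit load at E: L³/(3EI) = 507/EI.
Compatibility at E: δ_0 − R_E·δ_{EE} = 0, so R_E = 12452/507 = 24.56 kip.
Moment equilibrium about D: M_D = Σ(load moments about D) − R_E·L = 644.1 − 24.56×11.5 = 361.6 kip·ft.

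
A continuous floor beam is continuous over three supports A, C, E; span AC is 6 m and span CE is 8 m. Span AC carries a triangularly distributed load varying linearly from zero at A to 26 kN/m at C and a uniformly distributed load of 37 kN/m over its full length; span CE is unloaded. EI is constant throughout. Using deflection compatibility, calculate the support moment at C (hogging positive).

Release continuity at C by inserting a hinge; the redundant is the internal moment M_C. The primary structure is two simply-supported spans AC and CE.
Rotations at C on the released spans (each span's end-slope, ×1/EI):
  span AC: triangular load, peak 26: w₀L³/(45EI) = 124.8/EI
  span AC: UDL 37: wL³/(24EI) = 333/EI
  relative rotation θ_0 = (457.8 + 0)/EI = 457.8/EI
A unit hogging moment at C produces rotation L₁/(3EI) + L₂/(3EI) = 4.667/EI.
Slope continuity at C: θ_0 = M_C·4.667/EI, so M_C = 457.8/4.667 = 98.1 kN·m (hogging).

M_C = 98.1 kN·m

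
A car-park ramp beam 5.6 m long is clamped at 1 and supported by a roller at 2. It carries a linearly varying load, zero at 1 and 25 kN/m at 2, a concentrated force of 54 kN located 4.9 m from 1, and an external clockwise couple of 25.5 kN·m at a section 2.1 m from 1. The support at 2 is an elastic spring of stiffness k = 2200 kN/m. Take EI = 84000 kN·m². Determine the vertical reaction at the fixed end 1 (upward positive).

Choose R_2 as the redundant. The primary structure is the cantilever fixed at 1.
Downward deflection at the released point 2 due to the loads:
  triangular load, peak 25 at the free end: 11w₀L⁴/(120EI) = 2254/EI
  point load 54 at a = 4.9: Pa²(3L − a)/(6EI) = 2571/EI
  clockwise couple 25.5 at a = 2.1: M₀a(2L − a)/(2EI) = 243.7/EI
  δ_0 = 5069/EI
Tip deflection under a unit load at 2: L³/(3EI) = 58.54/EI.
With EI = 84000 kN·m²: δ_0 = 0.060344 m and δ_{22} = 0.000697 m/kN.
Compatibility — the spring shortens by R_2/k under the reaction it provides: δ_0 − R_2·δ_{22} = R_2/k. With 1/k = 0.000455 m/kN, R_2 = δ_0 / (δ_{22} + 1/k) = 0.060344 / (0.000697 + 0.000455) = 52.41 kN.
Vertical equilibrium: R_1 = ΣP − R_2 = 124 − 52.41 = 71.59 kN.

R_1 = 71.59 kN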